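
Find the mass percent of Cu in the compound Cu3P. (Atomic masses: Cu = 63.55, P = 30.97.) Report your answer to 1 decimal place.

86.0%

Molar mass = 3(63.55) + 1(30.97) = 221.620 g/mol
Mass of Cu per mole = 3 × 63.55 = 190.650 g
% Cu = 190.650 / 221.620 × 100 = 86.0%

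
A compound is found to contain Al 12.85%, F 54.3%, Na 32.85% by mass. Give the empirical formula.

AlF6Na3

Assume 100 g: 12.85 g Al, 54.3 g F, 32.85 g Na.
n(Al) = 12.85/26.98 = 0.4763, n(F) = 54.3/19.00 = 2.858, n(Na) = 32.85/22.99 = 1.429
Divide by the smallest (0.4763 mol Al): Al 1.000, F 6.000, Na 3.000
Ratio ≈ 1:6:3, so the empirical formula is AlF6Na3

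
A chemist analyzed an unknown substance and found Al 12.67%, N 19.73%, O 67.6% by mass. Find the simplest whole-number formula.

Assume 100 g: 12.67 g Al, 19.73 g N, 67.6 g O.
n(Al) = 12.67/26.98 = 0.4696, n(N) = 19.73/14.01 = 1.408, n(O) = 67.6/16.00 = 4.225
Divide by the smallest (0.4696 mol Al): Al 1.000, N 2.999, O 8.997
→ AlN3O9

AlN3O9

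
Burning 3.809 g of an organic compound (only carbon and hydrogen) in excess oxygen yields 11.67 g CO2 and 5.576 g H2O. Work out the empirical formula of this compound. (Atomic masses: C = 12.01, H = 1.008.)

C3H7

mol C = 11.67 / 44.01 = 0.2652; mass C = 0.2652 × 12.01 = 3.185 g
mol H = 2 × (5.576 / 18.02) = 0.6189; mass H = 0.6189 × 1.008 = 0.6238 g
Divide by the smallest (0.2652 mol C): C 1.000, H 2.334
Multiply by 3: C 3.00, H 7.00 → C3H7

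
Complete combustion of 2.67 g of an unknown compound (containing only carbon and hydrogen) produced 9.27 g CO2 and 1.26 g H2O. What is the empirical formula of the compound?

mol C = 9.27 / 44.01 = 0.2106; mass C = 0.2106 × 12.01 = 2.530 g
mol H = 2 × (1.26 / 18.02) = 0.1398; mass H = 0.1398 × 1.008 = 0.1410 g
Ratios (÷ 0.1398): C 1.506, H 1.000
Scaling by 2: C 3.01, H 2.00 → C3H2

C3H2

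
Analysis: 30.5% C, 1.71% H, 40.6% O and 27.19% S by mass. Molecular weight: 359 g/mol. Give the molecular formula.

Assume 100 g: 30.5 g C, 1.71 g H, 40.6 g O, 27.19 g S.
n(C) = 30.5/12.01 = 2.54, n(H) = 1.71/1.008 = 1.696, n(O) = 40.6/16.00 = 2.538, n(S) = 27.19/32.07 = 0.8478
Smallest is S at 0.8478 mol; normalising gives C 2.995, H 2.001, O 2.993, S 1.000
→ C3H2O3S
Empirical-formula mass = 118.12 g/mol
n = 359 / 118.12 = 3.04 ≈ 3
Molecular formula = (C3H2O3S)×3 = C9H6O9S3

C9H6O9S3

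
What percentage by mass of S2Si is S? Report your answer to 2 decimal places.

69.54%

Molar mass = 2(32.07) + 1(28.09) = 92.230 g/mol
Mass of S per mole = 2 × 32.07 = 64.140 g
% S = 64.140 / 92.230 × 100 = 69.54%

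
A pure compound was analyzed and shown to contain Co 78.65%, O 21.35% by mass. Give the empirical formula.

CoO

Assume 100 g: 78.65 g Co, 21.35 g O.
Moles — Co: 78.65 / 58.93 = 1.335 mol; O: 21.35 / 16.00 = 1.334 mol
Smallest is O at 1.334 mol; normalising gives Co 1.000, O 1.000
→ CoO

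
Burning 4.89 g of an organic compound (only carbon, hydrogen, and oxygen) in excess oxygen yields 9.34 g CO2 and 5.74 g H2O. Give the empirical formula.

C2H6O

mol C = 9.34 / 44.01 = 0.2122; mass C = 0.2122 × 12.01 = 2.549 g
mol H = 2 × (5.74 / 18.02) = 0.6371; mass H = 0.6371 × 1.008 = 0.6422 g
mass O = 4.89 − (3.191) = 1.699 g → mol O = 0.1062
Divide by the smallest (0.1062 mol O): C 1.999, H 5.999, O 1.000
→ C2H6O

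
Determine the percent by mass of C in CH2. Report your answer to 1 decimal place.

85.6%

Molar mass = 1(12.01) + 2(1.008) = 14.026 g/mol
Mass of C per mole = 1 × 12.01 = 12.010 g
% C = 12.010 / 14.026 × 100 = 85.6%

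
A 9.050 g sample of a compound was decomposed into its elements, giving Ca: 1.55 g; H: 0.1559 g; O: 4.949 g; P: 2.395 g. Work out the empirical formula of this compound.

CaH4O8P2

n(Ca) = 1.55/40.08 = 0.03867, n(H) = 0.1559/1.008 = 0.1547, n(O) = 4.949/16.00 = 0.3093, n(P) = 2.395/30.97 = 0.07733
Ratios (÷ 0.03867): Ca 1.000, H 3.999, O 7.998, P 2.000
≈ 1:4:8:2 → CaH4O8P2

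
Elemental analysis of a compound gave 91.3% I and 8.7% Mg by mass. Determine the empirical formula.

Assume 100 g: 91.3 g I, 8.7 g Mg.
n(I) = 91.3/126.90 = 0.7195, n(Mg) = 8.7/24.31 = 0.3579
Divide by the smallest (0.3579 mol Mg): I 2.010, Mg 1.000
Ratio ≈ 2:1, so the empirical formula is I2Mg

I2Mg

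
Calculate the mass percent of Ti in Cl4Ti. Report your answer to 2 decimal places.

25.24%

Molar mass = 4(35.45) + 1(47.87) = 189.670 g/mol
Mass of Ti per mole = 1 × 47.87 = 47.870 g
% Ti = 47.870 / 189.670 × 100 = 25.24%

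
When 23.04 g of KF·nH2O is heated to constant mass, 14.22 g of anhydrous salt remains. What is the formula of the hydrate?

Mass of water lost = 23.04 − 14.22 = 8.82 g → 8.82 / 18.02 = 0.4895 mol H2O
Molar mass of KF = 58.10 g/mol → mol KF = 14.22 / 58.10 = 0.2448
n = 0.4895 / 0.2448 = 2.00 ≈ 2 → KF·2H2O

KF·2H2O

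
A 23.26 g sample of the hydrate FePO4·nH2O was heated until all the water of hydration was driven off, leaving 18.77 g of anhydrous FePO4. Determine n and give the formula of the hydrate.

FePO4·2H2O

Mass of water lost = 23.26 − 18.77 = 4.49 g → 4.49 / 18.02 = 0.2492 mol H2O
Molar mass of FePO4 = 150.82 g/mol → mol FePO4 = 18.77 / 150.82 = 0.1245
n = 0.2492 / 0.1245 = 2.00 ≈ 2 → FePO4·2H2O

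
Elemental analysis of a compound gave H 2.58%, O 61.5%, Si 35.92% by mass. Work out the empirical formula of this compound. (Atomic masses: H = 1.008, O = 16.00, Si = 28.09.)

H2O3Si

Assume 100 g: 2.58 g H, 61.5 g O, 35.92 g Si.
n(H) = 2.58/1.008 = 2.56, n(O) = 61.5/16.00 = 3.844, n(Si) = 35.92/28.09 = 1.279
Smallest is Si at 1.279 mol; normalising gives H 2.002, O 3.006, Si 1.000
Ratio ≈ 2:3:1, so the empirical formula is H2O3Si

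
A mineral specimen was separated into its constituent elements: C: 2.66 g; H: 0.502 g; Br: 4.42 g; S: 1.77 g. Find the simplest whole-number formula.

C4H9BrS

Moles — C: 2.66 / 12.01 = 0.2215 mol; H: 0.502 / 1.008 = 0.498 mol; Br: 4.42 / 79.90 = 0.05532 mol; S: 1.77 / 32.07 = 0.05519 mol
Smallest is S at 0.05519 mol; normalising gives C 4.013, H 9.023, Br 1.002, S 1.000
→ C4H9BrS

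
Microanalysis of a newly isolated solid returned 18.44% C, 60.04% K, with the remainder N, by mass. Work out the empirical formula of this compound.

CKN

Assume 100 g: 18.44 g C, 60.04 g K, 21.52 g N.
Moles — C: 18.44 / 12.01 = 1.535 mol; K: 60.04 / 39.10 = 1.536 mol; N: 21.52 / 14.01 = 1.536 mol
Ratios (÷ 1.535): C 1.000, K 1.000, N 1.000
Ratio ≈ 1:1:1, so the empirical formula is CKN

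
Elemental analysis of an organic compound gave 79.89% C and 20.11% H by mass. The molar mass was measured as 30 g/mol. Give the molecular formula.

Assume 100 g: 79.89 g C, 20.11 g H.
Moles — C: 79.89 / 12.01 = 6.652 mol; H: 20.11 / 1.008 = 19.95 mol
Divide by the smallest (6.652 mol C): C 1.000, H 2.999
≈ 1:3 → CH3
Empirical-formula mass = 15.03 g/mol
n = 30 / 15.03 = 2.00 ≈ 2
Molecular formula = (CH3)×2 = C2H6

C2H6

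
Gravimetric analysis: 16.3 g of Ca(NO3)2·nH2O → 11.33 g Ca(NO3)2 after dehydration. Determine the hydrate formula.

Mass of water lost = 16.3 − 11.33 = 4.97 g → 4.97 / 18.02 = 0.2758 mol H2O
Molar mass of Ca(NO3)2 = 164.10 g/mol → mol Ca(NO3)2 = 11.33 / 164.10 = 0.06904
n = 0.2758 / 0.06904 = 3.99 ≈ 4 → Ca(NO3)2·4H2O

Ca(NO3)2·4H2O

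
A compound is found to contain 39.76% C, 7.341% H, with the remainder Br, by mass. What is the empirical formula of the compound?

Assume 100 g: 39.76 g C, 7.341 g H, 52.899 g Br.
Moles — C: 39.76 / 12.01 = 3.311 mol; H: 7.341 / 1.008 = 7.283 mol; Br: 52.899 / 79.90 = 0.6621 mol
Divide by the smallest (0.6621 mol Br): C 5.000, H 11.000, Br 1.000
→ C5H11Br

C5H11Br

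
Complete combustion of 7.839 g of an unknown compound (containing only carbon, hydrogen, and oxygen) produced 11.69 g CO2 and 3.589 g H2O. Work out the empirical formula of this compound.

mol C = 11.69 / 44.01 = 0.2656; mass C = 0.2656 × 12.01 = 3.190 g
mol H = 2 × (3.589 / 18.02) = 0.3983; mass H = 0.3983 × 1.008 = 0.4015 g
mass O = 7.839 − (3.592) = 4.247 g → mol O = 0.2655
Divide by the smallest (0.2655 mol O): C 1.001, H 1.501, O 1.000
Scaling by 2: C 2.00, H 3.00, O 2.00 → C2H3O2

C2H3O2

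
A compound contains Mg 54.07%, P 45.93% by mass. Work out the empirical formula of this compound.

Assume 100 g: 54.07 g Mg, 45.93 g P.
Mg: 54.07 g ÷ 24.31 g/mol = 2.224 mol
P: 45.93 g ÷ 30.97 g/mol = 1.483 mol
Divide by the smallest (1.483 mol P): Mg 1.500, P 1.000
×2: Mg 3.00, P 2.00 → Mg3P2

Mg3P2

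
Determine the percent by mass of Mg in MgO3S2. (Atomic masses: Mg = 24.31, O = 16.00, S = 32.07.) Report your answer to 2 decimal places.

17.82%

Molar mass = 1(24.31) + 3(16.00) + 2(32.07) = 136.450 g/mol
Mass of Mg per mole = 1 × 24.31 = 24.310 g
% Mg = 24.310 / 136.450 × 100 = 17.82%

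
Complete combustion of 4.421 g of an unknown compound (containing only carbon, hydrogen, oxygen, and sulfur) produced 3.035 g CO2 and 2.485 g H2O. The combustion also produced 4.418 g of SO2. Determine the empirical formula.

CH4OS

mol C = 3.035 / 44.01 = 0.06896; mass C = 0.06896 × 12.01 = 0.8282 g
mol H = 2 × (2.485 / 18.02) = 0.2758; mass H = 0.2758 × 1.008 = 0.2780 g
mol S = 4.418 / 64.07 = 0.06896; mass S = 2.211 g
mass O = 4.421 − (3.318) = 1.103 g → mol O = 0.06896
Smallest is S at 0.06896 mol; normalising gives C 1.000, H 4.000, O 1.000, S 1.000
Ratio ≈ 1:4:1:1, so the empirical formula is CH4OS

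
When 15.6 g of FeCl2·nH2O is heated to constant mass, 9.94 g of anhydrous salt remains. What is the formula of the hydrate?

Mass of water lost = 15.6 − 9.94 = 5.66 g → 5.66 / 18.02 = 0.3141 mol H2O
Molar mass of FeCl2 = 126.75 g/mol → mol FeCl2 = 9.94 / 126.75 = 0.07842
n = 0.3141 / 0.07842 = 4.01 ≈ 4 → FeCl2·4H2O

FeCl2·4H2O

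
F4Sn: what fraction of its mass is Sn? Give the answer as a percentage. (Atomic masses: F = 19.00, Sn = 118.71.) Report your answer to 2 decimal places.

60.97%

Molar mass = 4(19.00) + 1(118.71) = 194.710 g/mol
Mass of Sn per mole = 1 × 118.71 = 118.710 g
% Sn = 118.710 / 194.710 × 100 = 60.97%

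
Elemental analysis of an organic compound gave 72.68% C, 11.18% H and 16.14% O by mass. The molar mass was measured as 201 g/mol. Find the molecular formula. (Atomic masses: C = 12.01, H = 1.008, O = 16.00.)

C12H22O2

Assume 100 g: 72.68 g C, 11.18 g H, 16.14 g O.
Moles — C: 72.68 / 12.01 = 6.052 mol; H: 11.18 / 1.008 = 11.09 mol; O: 16.14 / 16.00 = 1.009 mol
Ratios (÷ 1.009): C 5.999, H 10.995, O 1.000
Ratio ≈ 6:11:1, so the empirical formula is C6H11O
Empirical-formula mass = 99.15 g/mol
n = 201 / 99.15 = 2.03 ≈ 2
Molecular formula = (C6H11O)×2 = C12H22O2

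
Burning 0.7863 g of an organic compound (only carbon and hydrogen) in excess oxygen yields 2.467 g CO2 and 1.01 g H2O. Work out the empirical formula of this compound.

mol C = 2.467 / 44.01 = 0.05606; mass C = 0.05606 × 12.01 = 0.6732 g
mol H = 2 × (1.01 / 18.02) = 0.1121; mass H = 0.1121 × 1.008 = 0.1130 g
Ratios (÷ 0.05606): C 1.000, H 2.000
Ratio ≈ 1:2, so the empirical formula is CH2

CH2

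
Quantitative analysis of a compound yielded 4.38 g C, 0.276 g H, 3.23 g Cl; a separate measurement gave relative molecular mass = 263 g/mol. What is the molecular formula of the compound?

Moles — C: 4.38 / 12.01 = 0.3647 mol; H: 0.276 / 1.008 = 0.2738 mol; Cl: 3.23 / 35.45 = 0.09111 mol
Divide by the smallest (0.09111 mol Cl): C 4.003, H 3.005, Cl 1.000
→ C4H3Cl
Empirical-formula mass = 86.51 g/mol
n = 263 / 86.51 = 3.04 ≈ 3
Molecular formula = (C4H3Cl)×3 = C12H9Cl3

C12H9Cl3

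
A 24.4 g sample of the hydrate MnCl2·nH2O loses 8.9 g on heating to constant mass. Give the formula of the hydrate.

MnCl2·4H2O

Mass of anhydrous MnCl2 = 24.4 − 8.9 = 15.5 g
mol H2O = 8.9 / 18.02 = 0.4939
Molar mass of MnCl2 = 125.84 g/mol → mol MnCl2 = 15.5 / 125.84 = 0.1232
n = 0.4939 / 0.1232 = 4.01 ≈ 4 → MnCl2·4H2O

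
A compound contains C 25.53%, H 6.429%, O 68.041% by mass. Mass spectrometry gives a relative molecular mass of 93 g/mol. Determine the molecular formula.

C2H6O4

Assume 100 g: 25.53 g C, 6.429 g H, 68.041 g O.
C: 25.53 g ÷ 12.01 g/mol = 2.126 mol
H: 6.429 g ÷ 1.008 g/mol = 6.378 mol
O: 68.041 g ÷ 16.00 g/mol = 4.253 mol
Smallest is C at 2.126 mol; normalising gives C 1.000, H 3.000, O 2.001
≈ 1:3:2 → CH3O2
Empirical-formula mass = 47.03 g/mol
n = 93 / 47.03 = 1.98 ≈ 2
Molecular formula = (CH3O2)×2 = C2H6O4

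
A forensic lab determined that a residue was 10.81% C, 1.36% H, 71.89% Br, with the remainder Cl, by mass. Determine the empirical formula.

C2H3Br2Cl

Assume 100 g: 10.81 g C, 1.36 g H, 71.89 g Br, 15.94 g Cl.
C: 10.81 g ÷ 12.01 g/mol = 0.9001 mol
H: 1.36 g ÷ 1.008 g/mol = 1.349 mol
Br: 71.89 g ÷ 79.90 g/mol = 0.8997 mol
Cl: 15.94 g ÷ 35.45 g/mol = 0.4496 mol
Ratios (÷ 0.4496): C 2.002, H 3.001, Br 2.001, Cl 1.000
≈ 2:3:2:1 → C2H3Br2Cl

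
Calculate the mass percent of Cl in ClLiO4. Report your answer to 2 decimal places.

33.32%

Molar mass = 1(35.45) + 1(6.94) + 4(16.00) = 106.390 g/mol
Mass of Cl per mole = 1 × 35.45 = 35.450 g
% Cl = 35.450 / 106.390 × 100 = 33.32%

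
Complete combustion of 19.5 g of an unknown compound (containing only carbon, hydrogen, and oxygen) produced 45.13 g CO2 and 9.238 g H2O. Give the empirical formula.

C8H8O3

mol C = 45.13 / 44.01 = 1.025; mass C = 1.025 × 12.01 = 12.32 g
mol H = 2 × (9.238 / 18.02) = 1.025; mass H = 1.025 × 1.008 = 1.034 g
mass O = 19.5 − (13.35) = 6.151 g → mol O = 0.3844
Divide by the smallest (0.3844 mol O): C 2.667, H 2.667, O 1.000
×3: C 8.00, H 8.00, O 3.00 → C8H8O3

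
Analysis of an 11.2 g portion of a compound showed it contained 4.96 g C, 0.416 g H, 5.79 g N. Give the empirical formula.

n(C) = 4.96/12.01 = 0.413, n(H) = 0.416/1.008 = 0.4127, n(N) = 5.79/14.01 = 0.4133
Ratios (÷ 0.4127): C 1.001, H 1.000, N 1.001
→ CHN

CHN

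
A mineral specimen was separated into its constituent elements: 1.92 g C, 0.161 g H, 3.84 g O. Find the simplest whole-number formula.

n(C) = 1.92/12.01 = 0.1599, n(H) = 0.161/1.008 = 0.1597, n(O) = 3.84/16.00 = 0.24
Ratios (÷ 0.1597): C 1.001, H 1.000, O 1.503
Scaling by 2: C 2.00, H 2.00, O 3.01 → C2H2O3

C2H2O3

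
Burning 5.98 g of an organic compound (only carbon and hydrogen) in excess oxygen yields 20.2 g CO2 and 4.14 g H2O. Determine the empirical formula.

mol C = 20.2 / 44.01 = 0.4590; mass C = 0.4590 × 12.01 = 5.512 g
mol H = 2 × (4.14 / 18.02) = 0.4595; mass H = 0.4595 × 1.008 = 0.4632 g
Ratios (÷ 0.459): C 1.000, H 1.001
→ CH

CH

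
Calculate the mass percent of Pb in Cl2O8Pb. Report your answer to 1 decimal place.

51.0%

Molar mass = 2(35.45) + 8(16.00) + 1(207.2) = 406.100 g/mol
Mass of Pb per mole = 1 × 207.2 = 207.200 g
% Pb = 207.200 / 406.100 × 100 = 51.0%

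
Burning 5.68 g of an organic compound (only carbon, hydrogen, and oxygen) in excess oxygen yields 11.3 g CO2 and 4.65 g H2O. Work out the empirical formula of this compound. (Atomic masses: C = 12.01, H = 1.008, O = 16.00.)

C2H4O

mol C = 11.3 / 44.01 = 0.2568; mass C = 0.2568 × 12.01 = 3.084 g
mol H = 2 × (4.65 / 18.02) = 0.5161; mass H = 0.5161 × 1.008 = 0.5202 g
mass O = 5.68 − (3.604) = 2.076 g → mol O = 0.1298
Smallest is O at 0.1298 mol; normalising gives C 1.979, H 3.977, O 1.000
≈ 2:4:1 → C2H4O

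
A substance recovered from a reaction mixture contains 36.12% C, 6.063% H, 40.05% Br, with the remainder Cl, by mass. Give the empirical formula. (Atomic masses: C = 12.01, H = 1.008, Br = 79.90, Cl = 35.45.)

C6H12BrCl

Assume 100 g: 36.12 g C, 6.063 g H, 40.05 g Br, 17.767 g Cl.
n(C) = 36.12/12.01 = 3.007, n(H) = 6.063/1.008 = 6.015, n(Br) = 40.05/79.90 = 0.5013, n(Cl) = 17.767/35.45 = 0.5012
Divide by the smallest (0.5012 mol Cl): C 6.001, H 12.001, Br 1.000, Cl 1.000
Ratio ≈ 6:12:1:1, so the empirical formula is C6H12BrCl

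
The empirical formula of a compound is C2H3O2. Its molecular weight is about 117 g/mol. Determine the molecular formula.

Empirical-formula mass = 59.04 g/mol
n = 117 / 59.04 = 1.98 ≈ 2
Molecular formula = (C2H3O2)2 = C4H6O4

C4H6O4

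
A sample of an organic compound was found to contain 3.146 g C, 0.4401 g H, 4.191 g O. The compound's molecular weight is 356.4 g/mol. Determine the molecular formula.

Moles — C: 3.146 / 12.01 = 0.2619 mol; H: 0.4401 / 1.008 = 0.4366 mol; O: 4.191 / 16.00 = 0.2619 mol
Smallest is O at 0.2619 mol; normalising gives C 1.000, H 1.667, O 1.000
Multiply by 3: C 3.00, H 5.00, O 3.00 → C3H5O3
Empirical-formula mass = 89.07 g/mol
n = 356.4 / 89.07 = 4.00 ≈ 4
Molecular formula = (C3H5O3)×4 = C12H20O12

C12H20O12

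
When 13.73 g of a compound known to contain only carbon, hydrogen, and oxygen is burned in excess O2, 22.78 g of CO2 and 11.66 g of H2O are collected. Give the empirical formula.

mol C = 22.78 / 44.01 = 0.5176; mass C = 0.5176 × 12.01 = 6.216 g
mol H = 2 × (11.66 / 18.02) = 1.294; mass H = 1.294 × 1.008 = 1.304 g
mass O = 13.73 − (7.521) = 6.209 g → mol O = 0.3881
Ratios (÷ 0.3881): C 1.334, H 3.335, O 1.000
Multiply by 3: C 4.00, H 10.00, O 3.00 → C4H10O3

C4H10O3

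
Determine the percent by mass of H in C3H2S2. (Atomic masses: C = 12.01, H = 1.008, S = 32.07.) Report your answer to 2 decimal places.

1.97%

Molar mass = 3(12.01) + 2(1.008) + 2(32.07) = 102.186 g/mol
Mass of H per mole = 2 × 1.008 = 2.016 g
% H = 2.016 / 102.186 × 100 = 1.97%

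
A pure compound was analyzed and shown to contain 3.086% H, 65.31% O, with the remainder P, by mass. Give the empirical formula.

Assume 100 g: 3.086 g H, 65.31 g O, 31.604 g P.
Moles — H: 3.086 / 1.008 = 3.062 mol; O: 65.31 / 16.00 = 4.082 mol; P: 31.604 / 30.97 = 1.02 mol
Smallest is P at 1.02 mol; normalising gives H 3.000, O 4.000, P 1.000
Ratio ≈ 3:4:1, so the empirical formula is H3O4P

H3O4P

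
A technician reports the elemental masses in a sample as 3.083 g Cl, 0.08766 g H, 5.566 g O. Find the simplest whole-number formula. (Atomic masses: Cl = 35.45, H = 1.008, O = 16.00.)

Cl: 3.083 g ÷ 35.45 g/mol = 0.08697 mol
H: 0.08766 g ÷ 1.008 g/mol = 0.08696 mol
O: 5.566 g ÷ 16.00 g/mol = 0.3479 mol
Divide by the smallest (0.08696 mol H): Cl 1.000, H 1.000, O 4.000
→ ClHO4

ClHO4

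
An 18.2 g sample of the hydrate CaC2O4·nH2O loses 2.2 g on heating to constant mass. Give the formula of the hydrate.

CaC2O4·H2O

Mass of anhydrous CaC2O4 = 18.2 − 2.2 = 16 g
mol H2O = 2.2 / 18.02 = 0.1221
Molar mass of CaC2O4 = 128.10 g/mol → mol CaC2O4 = 16 / 128.10 = 0.1249
n = 0.1221 / 0.1249 = 0.98 ≈ 1 → CaC2O4·H2O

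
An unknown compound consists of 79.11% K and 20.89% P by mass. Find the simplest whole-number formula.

K3P

Assume 100 g: 79.11 g K, 20.89 g P.
K: 79.11 g ÷ 39.10 g/mol = 2.023 mol
P: 20.89 g ÷ 30.97 g/mol = 0.6745 mol
Divide by the smallest (0.6745 mol P): K 3.000, P 1.000
Ratio ≈ 3:1, so the empirical formula is K3P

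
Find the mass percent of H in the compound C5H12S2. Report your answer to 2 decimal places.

8.88%

Molar mass = 5(12.01) + 12(1.008) + 2(32.07) = 136.286 g/mol
Mass of H per mole = 12 × 1.008 = 12.096 g
% H = 12.096 / 136.286 × 100 = 8.88%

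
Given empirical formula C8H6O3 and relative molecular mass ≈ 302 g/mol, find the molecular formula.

Empirical-formula mass = 150.13 g/mol
n = 302 / 150.13 = 2.01 ≈ 2
Molecular formula = (C8H6O3)2 = C16H12O6

C16H12O6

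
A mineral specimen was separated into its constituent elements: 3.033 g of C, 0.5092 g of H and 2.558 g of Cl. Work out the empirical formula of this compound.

C7H14Cl2

Moles — C: 3.033 / 12.01 = 0.2525 mol; H: 0.5092 / 1.008 = 0.5052 mol; Cl: 2.558 / 35.45 = 0.07216 mol
Smallest is Cl at 0.07216 mol; normalising gives C 3.500, H 7.001, Cl 1.000
Multiply by 2: C 7.00, H 14.00, Cl 2.00 → C7H14Cl2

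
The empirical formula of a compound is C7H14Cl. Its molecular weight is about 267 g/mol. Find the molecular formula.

C14H28Cl2

Empirical-formula mass = 133.63 g/mol
n = 267 / 133.63 = 2.00 ≈ 2
Molecular formula = (C7H14Cl)2 = C14H28Cl2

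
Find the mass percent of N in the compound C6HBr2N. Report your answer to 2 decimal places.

Molar mass = 6(12.01) + 1(1.008) + 2(79.90) + 1(14.01) = 246.878 g/mol
Mass of N per mole = 1 × 14.01 = 14.010 g
% N = 14.010 / 246.878 × 100 = 5.67%

5.67%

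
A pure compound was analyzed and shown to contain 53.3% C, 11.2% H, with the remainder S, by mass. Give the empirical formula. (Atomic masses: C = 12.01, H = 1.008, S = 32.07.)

C4H10S

Assume 100 g: 53.3 g C, 11.2 g H, 35.5 g S.
n(C) = 53.3/12.01 = 4.438, n(H) = 11.2/1.008 = 11.11, n(S) = 35.5/32.07 = 1.107
Divide by the smallest (1.107 mol S): C 4.009, H 10.038, S 1.000
Ratio ≈ 4:10:1, so the empirical formula is C4H10S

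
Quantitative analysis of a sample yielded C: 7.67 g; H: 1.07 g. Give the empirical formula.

C3H5

C: 7.67 g ÷ 12.01 g/mol = 0.6386 mol
H: 1.07 g ÷ 1.008 g/mol = 1.062 mol
Ratios (÷ 0.6386): C 1.000, H 1.662
Multiply by 3: C 3.00, H 4.99 → C3H5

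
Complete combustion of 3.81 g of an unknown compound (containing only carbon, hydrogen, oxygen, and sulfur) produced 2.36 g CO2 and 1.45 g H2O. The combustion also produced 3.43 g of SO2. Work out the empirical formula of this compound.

C2H6O3S2

mol C = 2.36 / 44.01 = 0.05362; mass C = 0.05362 × 12.01 = 0.6440 g
mol H = 2 × (1.45 / 18.02) = 0.1609; mass H = 0.1609 × 1.008 = 0.1622 g
mol S = 3.43 / 64.07 = 0.05354; mass S = 1.717 g
mass O = 3.81 − (2.523) = 1.287 g → mol O = 0.08043
Ratios (÷ 0.05354): C 1.002, H 3.006, O 1.502, S 1.000
×2: C 2.00, H 6.01, O 3.00, S 2.00 → C2H6O3S2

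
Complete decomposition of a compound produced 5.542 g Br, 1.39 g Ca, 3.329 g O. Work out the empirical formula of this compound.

Br2CaO6

Moles — Br: 5.542 / 79.90 = 0.06936 mol; Ca: 1.39 / 40.08 = 0.03468 mol; O: 3.329 / 16.00 = 0.2081 mol
Ratios (÷ 0.03468): Br 2.000, Ca 1.000, O 5.999
Ratio ≈ 2:1:6, so the empirical formula is Br2CaO6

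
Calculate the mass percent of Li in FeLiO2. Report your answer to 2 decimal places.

7.32%

Molar mass = 1(55.85) + 1(6.94) + 2(16.00) = 94.790 g/mol
Mass of Li per mole = 1 × 6.94 = 6.940 g
% Li = 6.940 / 94.790 × 100 = 7.32%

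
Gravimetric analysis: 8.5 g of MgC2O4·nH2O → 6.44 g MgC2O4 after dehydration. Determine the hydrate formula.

MgC2O4·2H2O

Mass of water lost = 8.5 − 6.44 = 2.06 g → 2.06 / 18.02 = 0.1143 mol H2O
Molar mass of MgC2O4 = 112.33 g/mol → mol MgC2O4 = 6.44 / 112.33 = 0.05733
n = 0.1143 / 0.05733 = 1.99 ≈ 2 → MgC2O4·2H2O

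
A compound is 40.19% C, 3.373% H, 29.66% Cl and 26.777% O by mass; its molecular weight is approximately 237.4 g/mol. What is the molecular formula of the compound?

C8H8Cl2O4

Assume 100 g: 40.19 g C, 3.373 g H, 29.66 g Cl, 26.777 g O.
n(C) = 40.19/12.01 = 3.346, n(H) = 3.373/1.008 = 3.346, n(Cl) = 29.66/35.45 = 0.8367, n(O) = 26.777/16.00 = 1.674
Divide by the smallest (0.8367 mol Cl): C 4.000, H 3.999, Cl 1.000, O 2.000
≈ 4:4:1:2 → C4H4ClO2
Empirical-formula mass = 119.52 g/mol
n = 237.4 / 119.52 = 1.99 ≈ 2
Molecular formula = (C4H4ClO2)×2 = C8H8Cl2O4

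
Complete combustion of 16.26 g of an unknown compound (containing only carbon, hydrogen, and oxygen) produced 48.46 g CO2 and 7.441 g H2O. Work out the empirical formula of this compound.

C8H6O

mol C = 48.46 / 44.01 = 1.101; mass C = 1.101 × 12.01 = 13.22 g
mol H = 2 × (7.441 / 18.02) = 0.8259; mass H = 0.8259 × 1.008 = 0.8325 g
mass O = 16.26 − (14.06) = 2.203 g → mol O = 0.1377
Smallest is O at 0.1377 mol; normalising gives C 7.997, H 5.998, O 1.000
≈ 8:6:1 → C8H6O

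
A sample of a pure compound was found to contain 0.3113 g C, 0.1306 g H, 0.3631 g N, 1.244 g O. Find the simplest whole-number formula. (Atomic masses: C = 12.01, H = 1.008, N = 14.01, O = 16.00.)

CH5NO3

Moles — C: 0.3113 / 12.01 = 0.02592 mol; H: 0.1306 / 1.008 = 0.1296 mol; N: 0.3631 / 14.01 = 0.02592 mol; O: 1.244 / 16.00 = 0.07775 mol
Divide by the smallest (0.02592 mol N): C 1.000, H 4.999, N 1.000, O 3.000
→ CH5NO3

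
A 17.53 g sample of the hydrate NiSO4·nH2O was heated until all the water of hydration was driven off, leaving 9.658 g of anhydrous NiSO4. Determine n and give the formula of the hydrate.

Mass of water lost = 17.53 − 9.658 = 7.872 g → 7.872 / 18.02 = 0.4368 mol H2O
Molar mass of NiSO4 = 154.76 g/mol → mol NiSO4 = 9.658 / 154.76 = 0.06241
n = 0.4368 / 0.06241 = 7.00 ≈ 7 → NiSO4·7H2O

NiSO4·7H2O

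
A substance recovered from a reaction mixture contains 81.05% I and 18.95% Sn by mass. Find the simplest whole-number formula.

Assume 100 g: 81.05 g I, 18.95 g Sn.
Moles — I: 81.05 / 126.90 = 0.6387 mol; Sn: 18.95 / 118.71 = 0.1596 mol
Smallest is Sn at 0.1596 mol; normalising gives I 4.001, Sn 1.000
→ I4Sn

I4Sn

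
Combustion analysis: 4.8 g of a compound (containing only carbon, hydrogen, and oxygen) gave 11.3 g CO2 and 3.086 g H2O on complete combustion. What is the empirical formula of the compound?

mol C = 11.3 / 44.01 = 0.2568; mass C = 0.2568 × 12.01 = 3.084 g
mol H = 2 × (3.086 / 18.02) = 0.3425; mass H = 0.3425 × 1.008 = 0.3452 g
mass O = 4.8 − (3.429) = 1.371 g → mol O = 0.08569
Divide by the smallest (0.08569 mol O): C 2.996, H 3.997, O 1.000
Ratio ≈ 3:4:1, so the empirical formula is C3H4O

C3H4O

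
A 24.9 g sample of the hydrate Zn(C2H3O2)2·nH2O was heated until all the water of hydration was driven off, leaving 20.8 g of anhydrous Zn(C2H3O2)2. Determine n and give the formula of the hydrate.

Mass of water lost = 24.9 − 20.8 = 4.1 g → 4.1 / 18.02 = 0.2275 mol H2O
Molar mass of Zn(C2H3O2)2 = 183.47 g/mol → mol Zn(C2H3O2)2 = 20.8 / 183.47 = 0.1134
n = 0.2275 / 0.1134 = 2.01 ≈ 2 → Zn(C2H3O2)2·2H2O

Zn(C2H3O2)2·2H2O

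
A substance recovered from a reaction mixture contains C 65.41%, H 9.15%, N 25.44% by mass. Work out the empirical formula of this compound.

C3H5N

Assume 100 g: 65.41 g C, 9.15 g H, 25.44 g N.
Moles — C: 65.41 / 12.01 = 5.446 mol; H: 9.15 / 1.008 = 9.077 mol; N: 25.44 / 14.01 = 1.816 mol
Divide by the smallest (1.816 mol N): C 2.999, H 4.999, N 1.000
→ C3H5N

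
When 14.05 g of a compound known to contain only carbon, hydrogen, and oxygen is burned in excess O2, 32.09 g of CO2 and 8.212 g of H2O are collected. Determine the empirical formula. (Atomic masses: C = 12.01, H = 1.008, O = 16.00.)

mol C = 32.09 / 44.01 = 0.7292; mass C = 0.7292 × 12.01 = 8.757 g
mol H = 2 × (8.212 / 18.02) = 0.9114; mass H = 0.9114 × 1.008 = 0.9187 g
mass O = 14.05 − (9.676) = 4.374 g → mol O = 0.2734
Smallest is O at 0.2734 mol; normalising gives C 2.667, H 3.334, O 1.000
Scaling by 3: C 8.00, H 10.00, O 3.00 → C8H10O3

C8H10O3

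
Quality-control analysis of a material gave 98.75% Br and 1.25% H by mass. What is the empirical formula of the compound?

Assume 100 g: 98.75 g Br, 1.25 g H.
Br: 98.75 g ÷ 79.90 g/mol = 1.236 mol
H: 1.25 g ÷ 1.008 g/mol = 1.24 mol
Divide by the smallest (1.236 mol Br): Br 1.000, H 1.003
≈ 1:1 → BrH

BrH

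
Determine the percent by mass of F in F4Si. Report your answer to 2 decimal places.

73.01%

Molar mass = 4(19.00) + 1(28.09) = 104.090 g/mol
Mass of F per mole = 4 × 19.00 = 76.000 g
% F = 76.000 / 104.090 × 100 = 73.01%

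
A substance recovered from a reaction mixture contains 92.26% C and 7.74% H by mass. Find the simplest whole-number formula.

Assume 100 g: 92.26 g C, 7.74 g H.
Moles — C: 92.26 / 12.01 = 7.682 mol; H: 7.74 / 1.008 = 7.679 mol
Divide by the smallest (7.679 mol H): C 1.000, H 1.000
≈ 1:1 → CH

CH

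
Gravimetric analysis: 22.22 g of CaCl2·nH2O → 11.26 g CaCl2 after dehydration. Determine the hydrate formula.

Mass of water lost = 22.22 − 11.26 = 10.96 g → 10.96 / 18.02 = 0.6082 mol H2O
Molar mass of CaCl2 = 110.98 g/mol → mol CaCl2 = 11.26 / 110.98 = 0.1015
n = 0.6082 / 0.1015 = 5.99 ≈ 6 → CaCl2·6H2O

CaCl2·6H2O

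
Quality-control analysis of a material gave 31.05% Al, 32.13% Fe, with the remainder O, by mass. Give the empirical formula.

Al2FeO4

Assume 100 g: 31.05 g Al, 32.13 g Fe, 36.82 g O.
n(Al) = 31.05/26.98 = 1.151, n(Fe) = 32.13/55.85 = 0.5753, n(O) = 36.82/16.00 = 2.301
Ratios (÷ 0.5753): Al 2.000, Fe 1.000, O 4.000
≈ 2:1:4 → Al2FeO4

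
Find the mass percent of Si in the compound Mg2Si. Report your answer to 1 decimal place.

36.6%

Molar mass = 2(24.31) + 1(28.09) = 76.710 g/mol
Mass of Si per mole = 1 × 28.09 = 28.090 g
% Si = 28.090 / 76.710 × 100 = 36.6%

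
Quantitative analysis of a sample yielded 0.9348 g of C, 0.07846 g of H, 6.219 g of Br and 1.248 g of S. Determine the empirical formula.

n(C) = 0.9348/12.01 = 0.07784, n(H) = 0.07846/1.008 = 0.07784, n(Br) = 6.219/79.90 = 0.07783, n(S) = 1.248/32.07 = 0.03891
Ratios (÷ 0.03891): C 2.000, H 2.000, Br 2.000, S 1.000
→ C2H2Br2S

C2H2Br2S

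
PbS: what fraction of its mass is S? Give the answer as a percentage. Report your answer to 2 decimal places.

Molar mass = 1(207.2) + 1(32.07) = 239.270 g/mol
Mass of S per mole = 1 × 32.07 = 32.070 g
% S = 32.070 / 239.270 × 100 = 13.40%

13.40%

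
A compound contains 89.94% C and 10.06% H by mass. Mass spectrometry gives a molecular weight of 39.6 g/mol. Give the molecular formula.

C3H4

Assume 100 g: 89.94 g C, 10.06 g H.
n(C) = 89.94/12.01 = 7.489, n(H) = 10.06/1.008 = 9.98
Ratios (÷ 7.489): C 1.000, H 1.333
Scaling by 3: C 3.00, H 4.00 → C3H4
Empirical-formula mass = 40.06 g/mol
n = 39.6 / 40.06 = 0.99 ≈ 1
Molecular formula = empirical formula = C3H4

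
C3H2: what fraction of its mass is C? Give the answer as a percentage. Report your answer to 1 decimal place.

Molar mass = 3(12.01) + 2(1.008) = 38.046 g/mol
Mass of C per mole = 3 × 12.01 = 36.030 g
% C = 36.030 / 38.046 × 100 = 94.7%

94.7%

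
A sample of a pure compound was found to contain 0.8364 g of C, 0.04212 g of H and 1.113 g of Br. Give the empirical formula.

C: 0.8364 g ÷ 12.01 g/mol = 0.06964 mol
H: 0.04212 g ÷ 1.008 g/mol = 0.04179 mol
Br: 1.113 g ÷ 79.90 g/mol = 0.01393 mol
Ratios (÷ 0.01393): C 4.999, H 3.000, Br 1.000
≈ 5:3:1 → C5H3Br

C5H3Br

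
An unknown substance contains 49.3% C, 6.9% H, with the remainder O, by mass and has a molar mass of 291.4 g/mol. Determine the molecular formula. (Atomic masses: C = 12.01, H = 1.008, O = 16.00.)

C12H20O8

Assume 100 g: 49.3 g C, 6.9 g H, 43.8 g O.
n(C) = 49.3/12.01 = 4.105, n(H) = 6.9/1.008 = 6.845, n(O) = 43.8/16.00 = 2.737
Divide by the smallest (2.737 mol O): C 1.500, H 2.501, O 1.000
Scaling by 2: C 3.00, H 5.00, O 2.00 → C3H5O2
Empirical-formula mass = 73.07 g/mol
n = 291.4 / 73.07 = 3.99 ≈ 4
Molecular formula = (C3H5O2)×4 = C12H20O8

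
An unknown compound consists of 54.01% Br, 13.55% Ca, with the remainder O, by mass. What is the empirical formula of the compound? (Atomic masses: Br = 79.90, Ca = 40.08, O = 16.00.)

Assume 100 g: 54.01 g Br, 13.55 g Ca, 32.44 g O.
n(Br) = 54.01/79.90 = 0.676, n(Ca) = 13.55/40.08 = 0.3381, n(O) = 32.44/16.00 = 2.027
Smallest is Ca at 0.3381 mol; normalising gives Br 1.999, Ca 1.000, O 5.997
→ Br2CaO6

Br2CaO6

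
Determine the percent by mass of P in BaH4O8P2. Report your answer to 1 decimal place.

18.7%

Molar mass = 1(137.33) + 4(1.008) + 8(16.00) + 2(30.97) = 331.302 g/mol
Mass of P per mole = 2 × 30.97 = 61.940 g
% P = 61.940 / 331.302 × 100 = 18.7%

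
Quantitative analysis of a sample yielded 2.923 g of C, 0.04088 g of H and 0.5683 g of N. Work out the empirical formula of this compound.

C6HN

C: 2.923 g ÷ 12.01 g/mol = 0.2434 mol
H: 0.04088 g ÷ 1.008 g/mol = 0.04056 mol
N: 0.5683 g ÷ 14.01 g/mol = 0.04056 mol
Ratios (÷ 0.04056): C 6.001, H 1.000, N 1.000
→ C6HN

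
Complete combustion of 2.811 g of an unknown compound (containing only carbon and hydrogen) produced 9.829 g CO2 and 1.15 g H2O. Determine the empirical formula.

mol C = 9.829 / 44.01 = 0.2233; mass C = 0.2233 × 12.01 = 2.682 g
mol H = 2 × (1.15 / 18.02) = 0.1276; mass H = 0.1276 × 1.008 = 0.1287 g
Smallest is H at 0.1276 mol; normalising gives C 1.750, H 1.000
×4: C 7.00, H 4.00 → C7H4

C7H4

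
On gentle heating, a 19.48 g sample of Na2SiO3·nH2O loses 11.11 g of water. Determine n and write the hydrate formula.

Mass of anhydrous Na2SiO3 = 19.48 − 11.11 = 8.37 g
mol H2O = 11.11 / 18.02 = 0.6165
Molar mass of Na2SiO3 = 122.07 g/mol → mol Na2SiO3 = 8.37 / 122.07 = 0.06857
n = 0.6165 / 0.06857 = 8.99 ≈ 9 → Na2SiO3·9H2O

Na2SiO3·9H2O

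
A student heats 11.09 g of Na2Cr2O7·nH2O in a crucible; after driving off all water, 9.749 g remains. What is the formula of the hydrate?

Mass of water lost = 11.09 − 9.749 = 1.341 g → 1.341 / 18.02 = 0.07442 mol H2O
Molar mass of Na2Cr2O7 = 261.98 g/mol → mol Na2Cr2O7 = 9.749 / 261.98 = 0.03721
n = 0.07442 / 0.03721 = 2.00 ≈ 2 → Na2Cr2O7·2H2O

Na2Cr2O7·2H2O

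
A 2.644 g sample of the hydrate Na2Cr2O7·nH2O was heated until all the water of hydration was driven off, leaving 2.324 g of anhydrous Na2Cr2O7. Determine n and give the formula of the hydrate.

Na2Cr2O7·2H2O

Mass of water lost = 2.644 − 2.324 = 0.32 g → 0.32 / 18.02 = 0.01776 mol H2O
Molar mass of Na2Cr2O7 = 261.98 g/mol → mol Na2Cr2O7 = 2.324 / 261.98 = 0.008871
n = 0.01776 / 0.008871 = 2.00 ≈ 2 → Na2Cr2O7·2H2O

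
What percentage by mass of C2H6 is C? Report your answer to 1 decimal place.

Molar mass = 2(12.01) + 6(1.008) = 30.068 g/mol
Mass of C per mole = 2 × 12.01 = 24.020 g
% C = 24.020 / 30.068 × 100 = 79.9%

79.9%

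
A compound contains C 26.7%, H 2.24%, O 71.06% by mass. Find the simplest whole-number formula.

Assume 100 g: 26.7 g C, 2.24 g H, 71.06 g O.
C: 26.7 g ÷ 12.01 g/mol = 2.223 mol
H: 2.24 g ÷ 1.008 g/mol = 2.222 mol
O: 71.06 g ÷ 16.00 g/mol = 4.441 mol
Divide by the smallest (2.222 mol H): C 1.000, H 1.000, O 1.999
Ratio ≈ 1:1:2, so the empirical formula is CHO2

CHO2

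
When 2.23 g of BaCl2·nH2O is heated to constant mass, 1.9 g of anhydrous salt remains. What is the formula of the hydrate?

BaCl2·2H2O

Mass of water lost = 2.23 − 1.9 = 0.33 g → 0.33 / 18.02 = 0.01831 mol H2O
Molar mass of BaCl2 = 208.23 g/mol → mol BaCl2 = 1.9 / 208.23 = 0.009125
n = 0.01831 / 0.009125 = 2.01 ≈ 2 → BaCl2·2H2O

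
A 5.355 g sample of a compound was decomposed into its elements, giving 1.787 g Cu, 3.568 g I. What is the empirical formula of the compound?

Moles — Cu: 1.787 / 63.55 = 0.02812 mol; I: 3.568 / 126.90 = 0.02812 mol
Smallest is I at 0.02812 mol; normalising gives Cu 1.000, I 1.000
≈ 1:1 → CuI

CuI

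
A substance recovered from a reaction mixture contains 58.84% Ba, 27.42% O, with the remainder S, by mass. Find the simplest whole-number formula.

Assume 100 g: 58.84 g Ba, 27.42 g O, 13.74 g S.
Moles — Ba: 58.84 / 137.33 = 0.4285 mol; O: 27.42 / 16.00 = 1.714 mol; S: 13.74 / 32.07 = 0.4284 mol
Ratios (÷ 0.4284): Ba 1.000, O 4.000, S 1.000
Ratio ≈ 1:4:1, so the empirical formula is BaO4S

BaO4S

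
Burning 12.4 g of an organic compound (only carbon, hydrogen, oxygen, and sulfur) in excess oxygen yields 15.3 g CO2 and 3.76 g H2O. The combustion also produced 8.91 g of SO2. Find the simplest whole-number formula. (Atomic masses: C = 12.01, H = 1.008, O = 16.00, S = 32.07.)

mol C = 15.3 / 44.01 = 0.3476; mass C = 0.3476 × 12.01 = 4.175 g
mol H = 2 × (3.76 / 18.02) = 0.4173; mass H = 0.4173 × 1.008 = 0.4207 g
mol S = 8.91 / 64.07 = 0.1391; mass S = 4.460 g
mass O = 12.4 − (9.056) = 3.344 g → mol O = 0.2090
Ratios (÷ 0.1391): C 2.500, H 3.001, O 1.503, S 1.000
Scaling by 2: C 5.00, H 6.00, O 3.01, S 2.00 → C5H6O3S2

C5H6O3S2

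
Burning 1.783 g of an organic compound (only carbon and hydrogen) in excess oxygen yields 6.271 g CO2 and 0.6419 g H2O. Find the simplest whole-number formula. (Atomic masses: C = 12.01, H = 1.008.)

C2H

mol C = 6.271 / 44.01 = 0.1425; mass C = 0.1425 × 12.01 = 1.711 g
mol H = 2 × (0.6419 / 18.02) = 0.07124; mass H = 0.07124 × 1.008 = 0.07181 g
Divide by the smallest (0.07124 mol H): C 2.000, H 1.000
Ratio ≈ 2:1, so the empirical formula is C2H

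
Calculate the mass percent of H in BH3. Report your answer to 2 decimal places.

21.86%

Molar mass = 1(10.81) + 3(1.008) = 13.834 g/mol
Mass of H per mole = 3 × 1.008 = 3.024 g
% H = 3.024 / 13.834 × 100 = 21.86%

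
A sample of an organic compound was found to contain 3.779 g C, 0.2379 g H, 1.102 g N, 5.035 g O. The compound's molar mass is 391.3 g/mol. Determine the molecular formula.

C: 3.779 g ÷ 12.01 g/mol = 0.3147 mol
H: 0.2379 g ÷ 1.008 g/mol = 0.236 mol
N: 1.102 g ÷ 14.01 g/mol = 0.07866 mol
O: 5.035 g ÷ 16.00 g/mol = 0.3147 mol
Divide by the smallest (0.07866 mol N): C 4.000, H 3.000, N 1.000, O 4.001
Ratio ≈ 4:3:1:4, so the empirical formula is C4H3NO4
Empirical-formula mass = 129.07 g/mol
n = 391.3 / 129.07 = 3.03 ≈ 3
Molecular formula = (C4H3NO4)×3 = C12H9N3O12

C12H9N3O12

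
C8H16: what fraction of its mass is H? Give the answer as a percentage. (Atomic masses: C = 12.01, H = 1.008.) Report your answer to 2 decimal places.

14.37%

Molar mass = 8(12.01) + 16(1.008) = 112.208 g/mol
Mass of H per mole = 16 × 1.008 = 16.128 g
% H = 16.128 / 112.208 × 100 = 14.37%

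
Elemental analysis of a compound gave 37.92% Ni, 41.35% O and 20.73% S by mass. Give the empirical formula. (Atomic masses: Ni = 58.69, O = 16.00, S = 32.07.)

NiO4S

Assume 100 g: 37.92 g Ni, 41.35 g O, 20.73 g S.
Moles — Ni: 37.92 / 58.69 = 0.6461 mol; O: 41.35 / 16.00 = 2.584 mol; S: 20.73 / 32.07 = 0.6464 mol
Ratios (÷ 0.6461): Ni 1.000, O 4.000, S 1.000
≈ 1:4:1 → NiO4S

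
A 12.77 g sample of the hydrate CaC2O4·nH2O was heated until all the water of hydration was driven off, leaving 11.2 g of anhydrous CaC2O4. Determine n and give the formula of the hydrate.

Mass of water lost = 12.77 − 11.2 = 1.57 g → 1.57 / 18.02 = 0.08713 mol H2O
Molar mass of CaC2O4 = 128.10 g/mol → mol CaC2O4 = 11.2 / 128.10 = 0.08743
n = 0.08713 / 0.08743 = 1.00 ≈ 1 → CaC2O4·H2O

CaC2O4·H2O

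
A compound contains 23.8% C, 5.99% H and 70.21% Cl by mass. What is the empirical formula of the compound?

Assume 100 g: 23.8 g C, 5.99 g H, 70.21 g Cl.
Moles — C: 23.8 / 12.01 = 1.982 mol; H: 5.99 / 1.008 = 5.942 mol; Cl: 70.21 / 35.45 = 1.981 mol
Ratios (÷ 1.981): C 1.001, H 3.000, Cl 1.000
→ CH3Cl

CH3Cl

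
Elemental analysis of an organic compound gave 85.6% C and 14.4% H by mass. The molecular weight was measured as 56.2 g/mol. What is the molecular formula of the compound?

Assume 100 g: 85.6 g C, 14.4 g H.
C: 85.6 g ÷ 12.01 g/mol = 7.127 mol
H: 14.4 g ÷ 1.008 g/mol = 14.29 mol
Smallest is C at 7.127 mol; normalising gives C 1.000, H 2.004
→ CH2
Empirical-formula mass = 14.03 g/mol
n = 56.2 / 14.03 = 4.01 ≈ 4
Molecular formula = (CH2)×4 = C4H8

C4H8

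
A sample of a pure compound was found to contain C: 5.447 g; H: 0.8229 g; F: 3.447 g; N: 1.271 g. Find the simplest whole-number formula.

n(C) = 5.447/12.01 = 0.4535, n(H) = 0.8229/1.008 = 0.8164, n(F) = 3.447/19.00 = 0.1814, n(N) = 1.271/14.01 = 0.09072
Divide by the smallest (0.09072 mol N): C 4.999, H 8.999, F 2.000, N 1.000
Ratio ≈ 5:9:2:1, so the empirical formula is C5H9F2N

C5H9F2N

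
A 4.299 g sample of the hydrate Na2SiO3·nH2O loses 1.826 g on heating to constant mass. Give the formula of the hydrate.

Na2SiO3·5H2O

Mass of anhydrous Na2SiO3 = 4.299 − 1.826 = 2.473 g
mol H2O = 1.826 / 18.02 = 0.1013
Molar mass of Na2SiO3 = 122.07 g/mol → mol Na2SiO3 = 2.473 / 122.07 = 0.02026
n = 0.1013 / 0.02026 = 5.00 ≈ 5 → Na2SiO3·5H2O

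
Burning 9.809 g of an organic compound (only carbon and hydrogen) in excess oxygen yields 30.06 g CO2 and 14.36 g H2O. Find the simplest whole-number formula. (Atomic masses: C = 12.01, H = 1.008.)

mol C = 30.06 / 44.01 = 0.6830; mass C = 0.6830 × 12.01 = 8.203 g
mol H = 2 × (14.36 / 18.02) = 1.594; mass H = 1.594 × 1.008 = 1.607 g
Divide by the smallest (0.683 mol C): C 1.000, H 2.333
×3: C 3.00, H 7.00 → C3H7

C3H7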